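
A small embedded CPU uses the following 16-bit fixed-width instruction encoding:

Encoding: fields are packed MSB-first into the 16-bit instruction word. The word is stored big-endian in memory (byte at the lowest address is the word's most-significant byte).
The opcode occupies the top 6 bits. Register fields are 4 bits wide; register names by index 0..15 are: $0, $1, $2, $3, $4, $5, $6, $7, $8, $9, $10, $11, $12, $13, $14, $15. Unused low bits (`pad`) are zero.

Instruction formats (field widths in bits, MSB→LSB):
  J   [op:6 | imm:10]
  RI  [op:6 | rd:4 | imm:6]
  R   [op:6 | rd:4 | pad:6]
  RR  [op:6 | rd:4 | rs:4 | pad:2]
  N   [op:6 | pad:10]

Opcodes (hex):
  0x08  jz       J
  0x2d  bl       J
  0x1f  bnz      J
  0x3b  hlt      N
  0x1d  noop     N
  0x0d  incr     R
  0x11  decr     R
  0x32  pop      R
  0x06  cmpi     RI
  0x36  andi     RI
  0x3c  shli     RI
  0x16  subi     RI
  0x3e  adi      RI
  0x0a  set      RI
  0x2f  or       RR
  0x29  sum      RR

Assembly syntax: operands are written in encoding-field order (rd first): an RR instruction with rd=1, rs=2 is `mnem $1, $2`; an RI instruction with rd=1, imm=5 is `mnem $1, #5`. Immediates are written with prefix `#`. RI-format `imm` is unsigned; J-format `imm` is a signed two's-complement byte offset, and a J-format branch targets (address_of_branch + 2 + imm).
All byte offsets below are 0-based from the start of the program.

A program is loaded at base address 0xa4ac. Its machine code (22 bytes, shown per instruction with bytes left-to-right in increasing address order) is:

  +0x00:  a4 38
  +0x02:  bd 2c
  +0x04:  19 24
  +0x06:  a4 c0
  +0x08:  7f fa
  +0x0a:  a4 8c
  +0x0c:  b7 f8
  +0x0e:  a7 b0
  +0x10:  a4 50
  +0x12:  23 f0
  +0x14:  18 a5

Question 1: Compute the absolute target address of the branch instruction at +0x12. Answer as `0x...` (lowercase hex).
0xa4b0

@+12  big-endian(23 f0) = 0x23f0
  op=0x23f0>>10=0x8 ⇒ jz (J)
  [9:0] imm=1008 (s10→-16) = #-16
  target = base 0xa4ac + off 0x12 + 2 + imm -16 = 0xa4b0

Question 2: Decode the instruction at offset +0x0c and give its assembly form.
bl #-8

[0c] b7 f8 → 0xb7f8
  top 6b → 0x2d → bl [J]
  [9:0] imm=1016 (s10→-8) = #-8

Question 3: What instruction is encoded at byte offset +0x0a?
@+0a  big-endian(a4 8c) = 0xa48c
  opcode bits[15:10]=0x29: sum/RR
  rd@[9:6]=0x2 ⇒ $2
  rs@[5:2]=0x3 ⇒ $3

sum $2, $3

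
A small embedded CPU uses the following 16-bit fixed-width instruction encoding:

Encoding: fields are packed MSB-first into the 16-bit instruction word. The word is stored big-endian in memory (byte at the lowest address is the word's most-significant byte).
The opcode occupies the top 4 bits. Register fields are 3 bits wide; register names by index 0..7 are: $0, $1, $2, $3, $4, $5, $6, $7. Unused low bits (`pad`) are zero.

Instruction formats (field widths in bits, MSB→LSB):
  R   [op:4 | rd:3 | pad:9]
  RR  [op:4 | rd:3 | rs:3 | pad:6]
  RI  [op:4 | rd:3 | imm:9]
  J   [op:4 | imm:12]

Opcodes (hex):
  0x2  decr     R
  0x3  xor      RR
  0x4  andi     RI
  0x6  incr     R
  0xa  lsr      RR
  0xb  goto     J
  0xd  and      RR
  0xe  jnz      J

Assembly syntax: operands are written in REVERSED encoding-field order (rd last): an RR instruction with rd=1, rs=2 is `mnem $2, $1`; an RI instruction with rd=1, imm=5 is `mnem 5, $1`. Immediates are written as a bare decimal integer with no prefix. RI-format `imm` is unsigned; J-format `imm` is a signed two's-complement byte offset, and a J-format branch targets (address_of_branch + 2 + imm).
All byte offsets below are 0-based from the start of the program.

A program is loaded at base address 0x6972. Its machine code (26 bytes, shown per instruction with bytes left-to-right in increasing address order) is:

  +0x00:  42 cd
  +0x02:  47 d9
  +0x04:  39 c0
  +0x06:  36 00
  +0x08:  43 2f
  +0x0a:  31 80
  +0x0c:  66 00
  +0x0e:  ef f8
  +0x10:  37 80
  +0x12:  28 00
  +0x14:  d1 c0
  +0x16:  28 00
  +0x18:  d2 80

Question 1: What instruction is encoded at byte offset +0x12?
decr $4

+0x12: 28 00 ⇒ word 0x2800 (big)
  top 4b → 0x2 → decr [R]
  [11:9] rd=4 = $4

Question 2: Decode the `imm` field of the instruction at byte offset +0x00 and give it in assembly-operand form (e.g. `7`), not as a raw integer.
205

@+00  big-endian(42 cd) = 0x42cd
  top 4b → 0x4 → andi [RI]
  [11:9] rd=1 = $1
  [8:0] imm=205 = 205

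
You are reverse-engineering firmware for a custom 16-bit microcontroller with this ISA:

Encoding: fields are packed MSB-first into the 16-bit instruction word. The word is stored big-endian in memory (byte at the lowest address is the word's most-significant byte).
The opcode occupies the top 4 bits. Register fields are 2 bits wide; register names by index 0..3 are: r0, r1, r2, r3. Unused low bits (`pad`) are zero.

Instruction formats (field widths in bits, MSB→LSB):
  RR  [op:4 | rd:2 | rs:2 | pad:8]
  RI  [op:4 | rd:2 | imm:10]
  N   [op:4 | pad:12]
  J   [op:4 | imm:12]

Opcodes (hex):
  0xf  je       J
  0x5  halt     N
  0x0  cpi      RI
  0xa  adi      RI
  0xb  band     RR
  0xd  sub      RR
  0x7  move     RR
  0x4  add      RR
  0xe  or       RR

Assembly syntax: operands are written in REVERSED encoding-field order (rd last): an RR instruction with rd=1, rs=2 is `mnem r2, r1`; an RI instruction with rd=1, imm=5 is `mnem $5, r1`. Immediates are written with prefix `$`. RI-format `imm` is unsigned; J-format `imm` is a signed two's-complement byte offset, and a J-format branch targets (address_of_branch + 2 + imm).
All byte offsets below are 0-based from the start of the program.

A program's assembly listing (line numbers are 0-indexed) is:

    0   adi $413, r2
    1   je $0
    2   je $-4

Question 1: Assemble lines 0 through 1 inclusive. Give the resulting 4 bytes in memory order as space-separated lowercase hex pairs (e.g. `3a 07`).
a9 9d f0 00

0. adi fields op=0xa:4|rd=2:2|imm=413:10 → word a99dh → a9 9d
1. je fields op=0xf:4|imm=0:12 → word f000h → f0 00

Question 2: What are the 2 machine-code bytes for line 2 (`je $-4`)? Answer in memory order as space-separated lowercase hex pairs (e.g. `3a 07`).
L2: je op=0xf:4|imm=-4:12 ⇒ 0xfffc ⇒ big ff fc

ff fc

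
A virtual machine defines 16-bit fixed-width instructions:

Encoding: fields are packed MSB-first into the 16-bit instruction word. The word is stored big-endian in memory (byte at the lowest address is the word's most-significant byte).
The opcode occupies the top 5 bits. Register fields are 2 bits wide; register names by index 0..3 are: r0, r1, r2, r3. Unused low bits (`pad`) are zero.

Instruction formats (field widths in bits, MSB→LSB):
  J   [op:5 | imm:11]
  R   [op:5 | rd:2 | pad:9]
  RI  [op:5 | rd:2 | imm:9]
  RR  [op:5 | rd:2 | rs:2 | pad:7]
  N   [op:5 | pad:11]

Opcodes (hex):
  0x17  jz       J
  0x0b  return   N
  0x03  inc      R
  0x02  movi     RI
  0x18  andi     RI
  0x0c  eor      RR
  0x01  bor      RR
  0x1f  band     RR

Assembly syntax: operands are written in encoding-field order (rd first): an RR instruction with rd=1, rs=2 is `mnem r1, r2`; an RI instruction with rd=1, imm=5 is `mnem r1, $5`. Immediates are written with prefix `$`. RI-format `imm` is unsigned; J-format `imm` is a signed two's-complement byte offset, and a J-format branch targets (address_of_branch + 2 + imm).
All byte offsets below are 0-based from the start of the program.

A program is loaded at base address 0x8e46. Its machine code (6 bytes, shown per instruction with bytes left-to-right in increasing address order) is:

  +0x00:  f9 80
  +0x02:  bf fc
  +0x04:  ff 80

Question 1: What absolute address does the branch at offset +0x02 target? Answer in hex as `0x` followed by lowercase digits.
0x8e46

[02] bf fc → 0xbffc
  op=0xbffc>>11=0x17 ⇒ jz (J)
  [10:0] imm=2044 (s11→-4) = $-4
  target = base 0x8e46 + off 0x02 + 2 + imm -4 = 0x8e46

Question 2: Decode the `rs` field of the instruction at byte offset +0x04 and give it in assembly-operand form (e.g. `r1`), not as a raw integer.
[04] ff 80 → 0xff80
  op=0xff80>>11=0x1f ⇒ band (RR)
  rd@[10:9]=0x3 ⇒ r3
  rs@[8:7]=0x3 ⇒ r3

r3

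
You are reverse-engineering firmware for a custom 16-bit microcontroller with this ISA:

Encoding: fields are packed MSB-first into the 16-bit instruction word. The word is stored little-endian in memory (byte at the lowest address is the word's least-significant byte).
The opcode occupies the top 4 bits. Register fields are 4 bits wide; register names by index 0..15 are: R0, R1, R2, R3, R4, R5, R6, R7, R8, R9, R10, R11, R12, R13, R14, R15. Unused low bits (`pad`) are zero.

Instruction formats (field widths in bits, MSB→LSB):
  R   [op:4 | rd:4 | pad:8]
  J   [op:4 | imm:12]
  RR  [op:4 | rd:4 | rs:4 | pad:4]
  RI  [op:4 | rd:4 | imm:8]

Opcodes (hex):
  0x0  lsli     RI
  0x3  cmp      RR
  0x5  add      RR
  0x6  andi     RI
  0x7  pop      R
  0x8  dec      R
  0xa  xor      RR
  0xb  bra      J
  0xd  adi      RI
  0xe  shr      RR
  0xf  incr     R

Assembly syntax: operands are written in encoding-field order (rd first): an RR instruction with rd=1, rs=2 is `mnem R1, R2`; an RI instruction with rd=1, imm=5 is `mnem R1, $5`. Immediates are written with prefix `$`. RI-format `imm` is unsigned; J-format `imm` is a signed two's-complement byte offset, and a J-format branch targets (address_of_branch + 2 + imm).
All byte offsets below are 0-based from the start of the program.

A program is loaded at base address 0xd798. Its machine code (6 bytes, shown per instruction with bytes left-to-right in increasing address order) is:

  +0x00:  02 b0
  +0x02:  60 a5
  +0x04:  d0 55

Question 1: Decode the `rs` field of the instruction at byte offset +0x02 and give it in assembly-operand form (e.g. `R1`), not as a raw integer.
@+02  little-endian(60 a5) = 0xa560
  opcode bits[15:12]=0xa: xor/RR
  [11:8] rd=5 = R5
  [7:4] rs=6 = R6

R6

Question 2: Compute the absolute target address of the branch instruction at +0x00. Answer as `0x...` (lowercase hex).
0xd79c

@+00  little-endian(02 b0) = 0xb002
  op=0xb002>>12=0xb ⇒ bra (J)
  [11:0] imm=2 = $2
  target = base 0xd798 + off 0x00 + 2 + imm 2 = 0xd79c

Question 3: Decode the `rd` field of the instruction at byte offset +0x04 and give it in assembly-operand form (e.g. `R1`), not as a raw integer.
+0x04: d0 55 ⇒ word 0x55d0 (little)
  opcode bits[15:12]=0x5: add/RR
  [11:8] rd=5 = R5
  [7:4] rs=13 = R13

R5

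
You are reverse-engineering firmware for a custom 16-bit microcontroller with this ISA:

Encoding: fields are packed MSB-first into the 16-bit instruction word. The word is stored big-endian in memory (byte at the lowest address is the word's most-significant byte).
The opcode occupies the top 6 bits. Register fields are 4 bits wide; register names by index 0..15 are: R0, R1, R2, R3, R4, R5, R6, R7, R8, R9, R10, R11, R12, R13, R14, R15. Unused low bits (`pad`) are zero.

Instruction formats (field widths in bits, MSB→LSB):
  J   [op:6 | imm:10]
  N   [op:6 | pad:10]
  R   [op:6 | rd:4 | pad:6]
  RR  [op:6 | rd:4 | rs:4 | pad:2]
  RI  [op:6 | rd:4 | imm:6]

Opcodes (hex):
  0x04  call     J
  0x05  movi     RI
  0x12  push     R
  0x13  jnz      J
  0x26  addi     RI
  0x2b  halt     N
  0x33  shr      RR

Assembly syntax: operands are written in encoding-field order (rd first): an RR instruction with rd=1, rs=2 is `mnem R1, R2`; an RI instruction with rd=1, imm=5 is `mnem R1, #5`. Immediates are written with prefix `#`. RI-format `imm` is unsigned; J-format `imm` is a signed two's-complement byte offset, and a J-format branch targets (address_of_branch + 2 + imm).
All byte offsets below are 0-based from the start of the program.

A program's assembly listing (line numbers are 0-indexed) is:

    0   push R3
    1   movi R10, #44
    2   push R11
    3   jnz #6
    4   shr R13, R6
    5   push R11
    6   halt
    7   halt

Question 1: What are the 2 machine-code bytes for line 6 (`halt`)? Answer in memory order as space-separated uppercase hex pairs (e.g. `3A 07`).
AC 00

L6: halt op=0x2b:6|pad=0:10 ⇒ 0xac00 ⇒ big ac 00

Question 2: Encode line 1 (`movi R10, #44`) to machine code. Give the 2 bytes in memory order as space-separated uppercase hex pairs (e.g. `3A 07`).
16 AC

1. movi fields op=0x5:6|rd=10:4|imm=44:6 → word 16ach → 16 ac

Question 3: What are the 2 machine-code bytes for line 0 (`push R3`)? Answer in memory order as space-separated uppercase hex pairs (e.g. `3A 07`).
48 C0

L0: push op=0x12:6|rd=3:4|pad=0:6 ⇒ 0x48c0 ⇒ big 48 c0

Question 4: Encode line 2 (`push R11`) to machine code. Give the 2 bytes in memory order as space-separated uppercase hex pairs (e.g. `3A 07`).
4A C0

L2: push op=0x12:6|rd=11:4|pad=0:6 ⇒ 0x4ac0 ⇒ big 4a c0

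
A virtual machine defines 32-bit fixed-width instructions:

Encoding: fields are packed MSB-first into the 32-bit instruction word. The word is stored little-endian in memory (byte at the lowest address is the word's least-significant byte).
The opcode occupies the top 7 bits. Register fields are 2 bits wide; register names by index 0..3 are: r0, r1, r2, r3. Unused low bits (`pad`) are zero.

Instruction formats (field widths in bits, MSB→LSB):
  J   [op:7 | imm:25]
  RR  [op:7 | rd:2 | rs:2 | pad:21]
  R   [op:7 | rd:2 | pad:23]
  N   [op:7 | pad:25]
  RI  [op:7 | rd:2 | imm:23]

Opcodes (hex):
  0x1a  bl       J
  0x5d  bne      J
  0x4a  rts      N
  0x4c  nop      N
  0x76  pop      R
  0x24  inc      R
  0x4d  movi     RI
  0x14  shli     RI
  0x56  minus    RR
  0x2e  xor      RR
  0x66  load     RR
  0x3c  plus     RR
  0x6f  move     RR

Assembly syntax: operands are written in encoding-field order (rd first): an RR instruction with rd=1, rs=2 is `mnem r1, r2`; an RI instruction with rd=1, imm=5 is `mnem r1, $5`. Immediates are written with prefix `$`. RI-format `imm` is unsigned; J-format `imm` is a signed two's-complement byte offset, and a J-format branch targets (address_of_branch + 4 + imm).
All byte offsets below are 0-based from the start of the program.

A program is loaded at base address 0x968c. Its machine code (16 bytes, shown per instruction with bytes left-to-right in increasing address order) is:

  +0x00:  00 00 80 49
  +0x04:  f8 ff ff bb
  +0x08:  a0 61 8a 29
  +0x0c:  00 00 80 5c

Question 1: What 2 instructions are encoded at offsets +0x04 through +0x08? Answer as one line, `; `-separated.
bne $-8; shli r3, $680352

@+04  little-endian(f8 ff ff bb) = 0xbbfffff8
  op=0xbbfffff8>>25=0x5d ⇒ bne (J)
  imm@[24:0]=0x1fffff8 (s25→-8) ⇒ $-8
@+08  little-endian(a0 61 8a 29) = 0x298a61a0
  op=0x298a61a0>>25=0x14 ⇒ shli (RI)
  rd@[24:23]=0x3 ⇒ r3
  imm@[22:0]=0xa61a0 ⇒ $680352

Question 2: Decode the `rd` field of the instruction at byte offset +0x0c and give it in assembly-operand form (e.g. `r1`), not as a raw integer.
off 0x0c: read 00 00 80 5c as little → 0x5c800000
  opcode bits[31:25]=0x2e: xor/RR
  rd: (w>>23)&0x3=0x1 → r1
  rs: (w>>21)&0x3=0x0 → r0

r1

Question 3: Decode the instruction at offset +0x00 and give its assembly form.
inc r3

+0x00: 00 00 80 49 ⇒ word 0x49800000 (little)
  top 7b → 0x24 → inc [R]
  rd@[24:23]=0x3 ⇒ r3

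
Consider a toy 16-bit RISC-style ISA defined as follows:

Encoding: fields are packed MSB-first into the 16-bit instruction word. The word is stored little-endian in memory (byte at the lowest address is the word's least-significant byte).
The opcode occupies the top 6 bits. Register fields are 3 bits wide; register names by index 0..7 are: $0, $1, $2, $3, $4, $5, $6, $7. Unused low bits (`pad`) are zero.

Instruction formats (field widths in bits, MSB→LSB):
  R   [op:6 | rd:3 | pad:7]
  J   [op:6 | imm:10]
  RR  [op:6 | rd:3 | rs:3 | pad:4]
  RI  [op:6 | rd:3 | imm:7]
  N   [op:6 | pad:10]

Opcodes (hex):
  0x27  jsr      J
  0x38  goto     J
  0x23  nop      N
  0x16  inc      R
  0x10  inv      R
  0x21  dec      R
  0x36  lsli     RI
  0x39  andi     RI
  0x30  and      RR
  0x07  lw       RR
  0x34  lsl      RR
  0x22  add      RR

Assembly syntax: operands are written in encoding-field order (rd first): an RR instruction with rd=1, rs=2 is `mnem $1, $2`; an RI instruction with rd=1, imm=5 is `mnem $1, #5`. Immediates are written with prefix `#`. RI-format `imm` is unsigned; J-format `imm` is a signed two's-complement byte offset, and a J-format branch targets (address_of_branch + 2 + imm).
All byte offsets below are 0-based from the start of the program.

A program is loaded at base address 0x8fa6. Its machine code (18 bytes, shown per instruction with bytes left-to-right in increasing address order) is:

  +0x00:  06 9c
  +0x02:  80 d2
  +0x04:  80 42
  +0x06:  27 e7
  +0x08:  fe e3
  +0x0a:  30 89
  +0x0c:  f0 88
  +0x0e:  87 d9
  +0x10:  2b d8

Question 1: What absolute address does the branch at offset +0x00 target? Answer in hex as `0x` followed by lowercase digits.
@+00  little-endian(06 9c) = 0x9c06
  opcode bits[15:10]=0x27: jsr/J
  [9:0] imm=6 = #6
  target = base 0x8fa6 + off 0x00 + 2 + imm 6 = 0x8fae

0x8fae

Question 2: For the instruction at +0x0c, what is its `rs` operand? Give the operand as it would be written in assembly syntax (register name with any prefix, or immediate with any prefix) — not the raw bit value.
$7

off 0x0c: read f0 88 as little → 0x88f0
  op=0x88f0>>10=0x22 ⇒ add (RR)
  rd@[9:7]=0x1 ⇒ $1
  rs@[6:4]=0x7 ⇒ $7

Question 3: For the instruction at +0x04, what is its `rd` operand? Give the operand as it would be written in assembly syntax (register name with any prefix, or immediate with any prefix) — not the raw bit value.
$5

+0x04: 80 42 ⇒ word 0x4280 (little)
  opcode bits[15:10]=0x10: inv/R
  rd: (w>>7)&0x7=0x5 → $5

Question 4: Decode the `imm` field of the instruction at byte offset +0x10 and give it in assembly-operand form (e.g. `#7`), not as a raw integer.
#43

off 0x10: read 2b d8 as little → 0xd82b
  opcode bits[15:10]=0x36: lsli/RI
  rd@[9:7]=0x0 ⇒ $0
  imm@[6:0]=0x2b ⇒ #43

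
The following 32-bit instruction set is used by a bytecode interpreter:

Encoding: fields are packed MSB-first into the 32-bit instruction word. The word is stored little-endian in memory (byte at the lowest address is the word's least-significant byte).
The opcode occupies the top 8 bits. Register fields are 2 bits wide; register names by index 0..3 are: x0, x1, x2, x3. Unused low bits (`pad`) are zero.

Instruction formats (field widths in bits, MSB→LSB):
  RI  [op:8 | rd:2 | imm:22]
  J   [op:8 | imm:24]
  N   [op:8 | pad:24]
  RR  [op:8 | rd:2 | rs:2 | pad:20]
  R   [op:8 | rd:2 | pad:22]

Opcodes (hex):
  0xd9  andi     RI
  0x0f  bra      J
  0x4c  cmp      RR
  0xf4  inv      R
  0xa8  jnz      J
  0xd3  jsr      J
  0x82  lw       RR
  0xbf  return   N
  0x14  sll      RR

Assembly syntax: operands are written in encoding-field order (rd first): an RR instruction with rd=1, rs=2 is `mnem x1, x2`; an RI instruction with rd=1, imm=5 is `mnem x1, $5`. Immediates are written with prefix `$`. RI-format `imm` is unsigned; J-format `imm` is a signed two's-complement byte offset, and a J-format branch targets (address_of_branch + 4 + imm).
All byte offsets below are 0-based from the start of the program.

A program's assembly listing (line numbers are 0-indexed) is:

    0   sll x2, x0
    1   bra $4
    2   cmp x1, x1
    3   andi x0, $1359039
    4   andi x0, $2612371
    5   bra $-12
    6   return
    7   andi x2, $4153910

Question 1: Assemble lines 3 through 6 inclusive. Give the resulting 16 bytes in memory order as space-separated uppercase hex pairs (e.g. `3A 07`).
3. andi fields op=0xd9:8|rd=0:2|imm=1359039:22 → word d914bcbfh → bf bc 14 d9
4. andi fields op=0xd9:8|rd=0:2|imm=2612371:22 → word d927dc93h → 93 dc 27 d9
5. bra fields op=0xf:8|imm=-12:24 → word 0ffffff4h → f4 ff ff 0f
6. return fields op=0xbf:8|pad=0:24 → word bf000000h → 00 00 00 bf

BF BC 14 D9 93 DC 27 D9 F4 FF FF 0F 00 00 00 BF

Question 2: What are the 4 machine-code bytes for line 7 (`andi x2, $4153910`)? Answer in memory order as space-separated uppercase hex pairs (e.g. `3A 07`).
36 62 BF D9

line 7 (andi): pack op=0xd9:8|rd=2:2|imm=4153910:22 = 0xd9bf6236; little→ 36 62 bf d9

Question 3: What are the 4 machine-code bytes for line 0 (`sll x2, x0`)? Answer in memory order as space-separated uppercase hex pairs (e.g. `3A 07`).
L0: sll op=0x14:8|rd=2:2|rs=0:2|pad=0:20 ⇒ 0x14800000 ⇒ little 00 00 80 14

00 00 80 14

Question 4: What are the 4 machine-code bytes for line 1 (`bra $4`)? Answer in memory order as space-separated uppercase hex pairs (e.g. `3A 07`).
1. bra fields op=0xf:8|imm=4:24 → word 0f000004h → 04 00 00 0f

04 00 00 0F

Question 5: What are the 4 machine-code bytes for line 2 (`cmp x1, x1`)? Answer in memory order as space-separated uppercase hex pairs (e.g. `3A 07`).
L2: cmp op=0x4c:8|rd=1:2|rs=1:2|pad=0:20 ⇒ 0x4c500000 ⇒ little 00 00 50 4c

00 00 50 4C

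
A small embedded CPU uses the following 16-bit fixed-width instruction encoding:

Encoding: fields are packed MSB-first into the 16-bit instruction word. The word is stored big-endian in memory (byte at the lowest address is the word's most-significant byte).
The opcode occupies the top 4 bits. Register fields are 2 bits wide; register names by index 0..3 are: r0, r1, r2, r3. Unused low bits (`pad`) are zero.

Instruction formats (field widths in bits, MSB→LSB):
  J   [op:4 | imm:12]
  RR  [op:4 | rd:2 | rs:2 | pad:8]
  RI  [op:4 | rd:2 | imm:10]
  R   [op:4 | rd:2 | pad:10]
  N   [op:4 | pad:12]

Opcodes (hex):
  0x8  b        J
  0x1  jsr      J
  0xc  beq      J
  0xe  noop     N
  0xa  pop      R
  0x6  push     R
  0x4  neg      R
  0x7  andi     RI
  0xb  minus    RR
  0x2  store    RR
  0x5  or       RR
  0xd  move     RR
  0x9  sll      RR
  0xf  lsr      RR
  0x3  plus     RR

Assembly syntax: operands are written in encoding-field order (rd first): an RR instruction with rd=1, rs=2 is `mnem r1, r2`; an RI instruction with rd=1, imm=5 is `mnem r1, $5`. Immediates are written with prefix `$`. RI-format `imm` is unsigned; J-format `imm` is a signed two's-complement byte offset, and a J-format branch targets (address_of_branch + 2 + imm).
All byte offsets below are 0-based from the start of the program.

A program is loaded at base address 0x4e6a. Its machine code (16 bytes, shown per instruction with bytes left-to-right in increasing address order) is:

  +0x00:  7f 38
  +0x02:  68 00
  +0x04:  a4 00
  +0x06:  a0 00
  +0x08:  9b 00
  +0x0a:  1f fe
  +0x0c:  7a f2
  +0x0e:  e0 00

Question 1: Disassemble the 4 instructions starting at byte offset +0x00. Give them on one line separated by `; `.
+0x00: 7f 38 ⇒ word 0x7f38 (big)
  top 4b → 0x7 → andi [RI]
  rd: (w>>10)&0x3=0x3 → r3
  imm: (w>>0)&0x3ff=0x338 → $824
+0x02: 68 00 ⇒ word 0x6800 (big)
  top 4b → 0x6 → push [R]
  rd: (w>>10)&0x3=0x2 → r2
+0x04: a4 00 ⇒ word 0xa400 (big)
  top 4b → 0xa → pop [R]
  rd: (w>>10)&0x3=0x1 → r1
+0x06: a0 00 ⇒ word 0xa000 (big)
  top 4b → 0xa → pop [R]
  rd: (w>>10)&0x3=0x0 → r0

andi r3, $824; push r2; pop r1; pop r0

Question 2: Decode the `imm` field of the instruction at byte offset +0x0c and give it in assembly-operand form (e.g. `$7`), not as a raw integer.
$754

@+0c  big-endian(7a f2) = 0x7af2
  opcode bits[15:12]=0x7: andi/RI
  rd@[11:10]=0x2 ⇒ r2
  imm@[9:0]=0x2f2 ⇒ $754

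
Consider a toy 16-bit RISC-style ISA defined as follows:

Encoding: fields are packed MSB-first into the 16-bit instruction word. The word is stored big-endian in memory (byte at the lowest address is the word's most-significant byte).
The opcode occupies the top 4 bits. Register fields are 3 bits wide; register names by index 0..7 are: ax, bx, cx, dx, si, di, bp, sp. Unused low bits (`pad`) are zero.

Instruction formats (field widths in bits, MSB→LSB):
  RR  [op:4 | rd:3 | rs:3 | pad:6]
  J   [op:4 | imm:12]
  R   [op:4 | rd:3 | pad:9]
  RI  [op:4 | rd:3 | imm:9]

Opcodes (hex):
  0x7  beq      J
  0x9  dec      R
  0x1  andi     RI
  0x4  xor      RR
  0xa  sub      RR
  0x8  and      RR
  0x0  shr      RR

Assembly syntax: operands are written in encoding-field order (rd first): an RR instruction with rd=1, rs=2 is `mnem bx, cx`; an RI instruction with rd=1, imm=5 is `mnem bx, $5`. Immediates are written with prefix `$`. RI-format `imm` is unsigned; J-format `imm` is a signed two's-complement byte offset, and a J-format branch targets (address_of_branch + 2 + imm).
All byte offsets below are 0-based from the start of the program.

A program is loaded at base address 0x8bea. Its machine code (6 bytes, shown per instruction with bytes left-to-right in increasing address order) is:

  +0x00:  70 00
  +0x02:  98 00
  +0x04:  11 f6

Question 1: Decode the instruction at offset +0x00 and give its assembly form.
beq $0

+0x00: 70 00 ⇒ word 0x7000 (big)
  opcode bits[15:12]=0x7: beq/J
  imm: (w>>0)&0xfff=0x0 → $0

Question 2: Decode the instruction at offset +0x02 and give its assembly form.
dec si

off 0x02: read 98 00 as big → 0x9800
  op=0x9800>>12=0x9 ⇒ dec (R)
  rd: (w>>9)&0x7=0x4 → si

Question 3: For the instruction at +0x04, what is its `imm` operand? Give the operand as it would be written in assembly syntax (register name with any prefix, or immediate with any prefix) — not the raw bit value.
[04] 11 f6 → 0x11f6
  top 4b → 0x1 → andi [RI]
  rd: (w>>9)&0x7=0x0 → ax
  imm: (w>>0)&0x1ff=0x1f6 → $502

$502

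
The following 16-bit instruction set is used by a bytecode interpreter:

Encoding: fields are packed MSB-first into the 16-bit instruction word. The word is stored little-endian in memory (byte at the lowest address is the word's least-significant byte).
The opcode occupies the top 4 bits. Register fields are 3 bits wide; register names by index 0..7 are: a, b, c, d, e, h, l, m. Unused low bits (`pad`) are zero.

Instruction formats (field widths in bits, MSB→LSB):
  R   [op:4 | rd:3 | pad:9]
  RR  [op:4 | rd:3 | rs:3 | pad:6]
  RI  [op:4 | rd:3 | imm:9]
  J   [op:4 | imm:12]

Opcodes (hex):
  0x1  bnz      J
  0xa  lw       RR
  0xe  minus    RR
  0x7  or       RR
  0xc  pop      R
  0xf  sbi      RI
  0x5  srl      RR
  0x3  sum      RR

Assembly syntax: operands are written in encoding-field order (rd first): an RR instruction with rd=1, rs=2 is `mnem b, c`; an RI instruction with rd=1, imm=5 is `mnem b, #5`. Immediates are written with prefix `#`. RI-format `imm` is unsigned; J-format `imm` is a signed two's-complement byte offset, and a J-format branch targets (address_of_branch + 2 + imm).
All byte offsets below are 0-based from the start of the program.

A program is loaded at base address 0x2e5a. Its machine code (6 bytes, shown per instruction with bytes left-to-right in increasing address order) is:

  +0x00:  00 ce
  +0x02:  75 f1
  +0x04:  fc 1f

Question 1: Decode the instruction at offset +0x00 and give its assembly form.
pop m

off 0x00: read 00 ce as little → 0xce00
  top 4b → 0xc → pop [R]
  rd: (w>>9)&0x7=0x7 → m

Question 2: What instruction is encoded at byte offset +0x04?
bnz #-4

+0x04: fc 1f ⇒ word 0x1ffc (little)
  op=0x1ffc>>12=0x1 ⇒ bnz (J)
  imm: (w>>0)&0xfff=0xffc (s12→-4) → #-4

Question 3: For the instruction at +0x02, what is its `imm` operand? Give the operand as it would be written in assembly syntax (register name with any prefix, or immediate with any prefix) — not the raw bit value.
#373

@+02  little-endian(75 f1) = 0xf175
  top 4b → 0xf → sbi [RI]
  rd: (w>>9)&0x7=0x0 → a
  imm: (w>>0)&0x1ff=0x175 → #373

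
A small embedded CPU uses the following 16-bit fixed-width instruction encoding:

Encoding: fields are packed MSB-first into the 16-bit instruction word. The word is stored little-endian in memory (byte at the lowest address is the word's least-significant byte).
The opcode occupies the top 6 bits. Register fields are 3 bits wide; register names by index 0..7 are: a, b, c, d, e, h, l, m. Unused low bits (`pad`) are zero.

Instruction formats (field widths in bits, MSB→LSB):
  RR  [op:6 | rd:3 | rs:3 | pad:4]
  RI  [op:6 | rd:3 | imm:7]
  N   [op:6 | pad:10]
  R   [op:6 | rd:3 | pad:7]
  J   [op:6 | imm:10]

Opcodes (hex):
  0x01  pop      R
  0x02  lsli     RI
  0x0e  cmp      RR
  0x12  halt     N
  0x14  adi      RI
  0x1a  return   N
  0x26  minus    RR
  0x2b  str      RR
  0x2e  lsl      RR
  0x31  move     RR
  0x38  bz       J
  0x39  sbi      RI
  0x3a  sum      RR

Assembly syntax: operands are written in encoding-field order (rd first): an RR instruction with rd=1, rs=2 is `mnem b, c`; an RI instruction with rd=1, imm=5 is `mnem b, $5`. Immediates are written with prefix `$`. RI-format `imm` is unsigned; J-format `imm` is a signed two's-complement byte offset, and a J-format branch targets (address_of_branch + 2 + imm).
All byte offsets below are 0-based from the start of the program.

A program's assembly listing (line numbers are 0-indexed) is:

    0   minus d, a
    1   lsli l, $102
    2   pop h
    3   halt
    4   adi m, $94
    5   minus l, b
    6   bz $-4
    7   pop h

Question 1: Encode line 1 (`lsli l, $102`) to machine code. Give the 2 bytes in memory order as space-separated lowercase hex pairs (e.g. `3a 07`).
66 0b

1. lsli fields op=0x2:6|rd=6:3|imm=102:7 → word 0b66h → 66 0b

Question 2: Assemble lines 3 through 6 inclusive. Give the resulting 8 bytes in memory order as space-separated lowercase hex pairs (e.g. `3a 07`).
line 3 (halt): pack op=0x12:6|pad=0:10 = 0x4800; little→ 00 48
line 4 (adi): pack op=0x14:6|rd=7:3|imm=94:7 = 0x53de; little→ de 53
line 5 (minus): pack op=0x26:6|rd=6:3|rs=1:3|pad=0:4 = 0x9b10; little→ 10 9b
line 6 (bz): pack op=0x38:6|imm=-4:10 = 0xe3fc; little→ fc e3

00 48 de 53 10 9b fc e3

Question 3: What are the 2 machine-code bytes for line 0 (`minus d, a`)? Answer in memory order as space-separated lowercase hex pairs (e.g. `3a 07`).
line 0 (minus): pack op=0x26:6|rd=3:3|rs=0:3|pad=0:4 = 0x9980; little→ 80 99

80 99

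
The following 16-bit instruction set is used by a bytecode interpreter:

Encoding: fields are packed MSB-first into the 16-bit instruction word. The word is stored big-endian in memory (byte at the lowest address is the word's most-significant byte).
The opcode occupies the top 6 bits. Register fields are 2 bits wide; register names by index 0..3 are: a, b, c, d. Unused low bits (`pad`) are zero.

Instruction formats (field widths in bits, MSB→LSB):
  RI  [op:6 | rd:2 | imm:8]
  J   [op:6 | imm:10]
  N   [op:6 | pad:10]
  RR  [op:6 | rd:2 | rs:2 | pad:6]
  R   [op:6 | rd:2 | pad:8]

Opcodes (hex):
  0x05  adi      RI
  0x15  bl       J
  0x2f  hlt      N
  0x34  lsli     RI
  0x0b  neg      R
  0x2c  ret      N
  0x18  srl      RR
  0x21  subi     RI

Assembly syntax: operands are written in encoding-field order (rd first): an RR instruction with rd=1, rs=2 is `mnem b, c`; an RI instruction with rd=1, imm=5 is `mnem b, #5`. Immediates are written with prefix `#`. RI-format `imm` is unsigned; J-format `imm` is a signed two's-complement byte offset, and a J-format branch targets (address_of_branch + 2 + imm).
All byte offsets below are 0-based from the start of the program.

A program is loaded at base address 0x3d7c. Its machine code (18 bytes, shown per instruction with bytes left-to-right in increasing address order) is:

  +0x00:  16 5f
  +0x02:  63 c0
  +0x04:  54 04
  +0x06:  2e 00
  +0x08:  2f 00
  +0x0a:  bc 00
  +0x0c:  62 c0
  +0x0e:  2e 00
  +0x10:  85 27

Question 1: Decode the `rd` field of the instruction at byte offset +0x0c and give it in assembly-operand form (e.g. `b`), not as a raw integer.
c

off 0x0c: read 62 c0 as big → 0x62c0
  opcode bits[15:10]=0x18: srl/RR
  [9:8] rd=2 = c
  [7:6] rs=3 = d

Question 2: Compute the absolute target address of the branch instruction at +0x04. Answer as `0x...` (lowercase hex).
[04] 54 04 → 0x5404
  opcode bits[15:10]=0x15: bl/J
  [9:0] imm=4 = #4
  target = base 0x3d7c + off 0x04 + 2 + imm 4 = 0x3d86

0x3d86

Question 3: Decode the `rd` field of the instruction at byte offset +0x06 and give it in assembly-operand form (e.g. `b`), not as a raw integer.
@+06  big-endian(2e 00) = 0x2e00
  opcode bits[15:10]=0xb: neg/R
  rd@[9:8]=0x2 ⇒ c

c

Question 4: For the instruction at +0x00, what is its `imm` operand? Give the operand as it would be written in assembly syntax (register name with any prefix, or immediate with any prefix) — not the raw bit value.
#95

off 0x00: read 16 5f as big → 0x165f
  top 6b → 0x5 → adi [RI]
  [9:8] rd=2 = c
  [7:0] imm=95 = #95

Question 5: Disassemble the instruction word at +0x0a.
hlt

off 0x0a: read bc 00 as big → 0xbc00
  opcode bits[15:10]=0x2f: hlt/N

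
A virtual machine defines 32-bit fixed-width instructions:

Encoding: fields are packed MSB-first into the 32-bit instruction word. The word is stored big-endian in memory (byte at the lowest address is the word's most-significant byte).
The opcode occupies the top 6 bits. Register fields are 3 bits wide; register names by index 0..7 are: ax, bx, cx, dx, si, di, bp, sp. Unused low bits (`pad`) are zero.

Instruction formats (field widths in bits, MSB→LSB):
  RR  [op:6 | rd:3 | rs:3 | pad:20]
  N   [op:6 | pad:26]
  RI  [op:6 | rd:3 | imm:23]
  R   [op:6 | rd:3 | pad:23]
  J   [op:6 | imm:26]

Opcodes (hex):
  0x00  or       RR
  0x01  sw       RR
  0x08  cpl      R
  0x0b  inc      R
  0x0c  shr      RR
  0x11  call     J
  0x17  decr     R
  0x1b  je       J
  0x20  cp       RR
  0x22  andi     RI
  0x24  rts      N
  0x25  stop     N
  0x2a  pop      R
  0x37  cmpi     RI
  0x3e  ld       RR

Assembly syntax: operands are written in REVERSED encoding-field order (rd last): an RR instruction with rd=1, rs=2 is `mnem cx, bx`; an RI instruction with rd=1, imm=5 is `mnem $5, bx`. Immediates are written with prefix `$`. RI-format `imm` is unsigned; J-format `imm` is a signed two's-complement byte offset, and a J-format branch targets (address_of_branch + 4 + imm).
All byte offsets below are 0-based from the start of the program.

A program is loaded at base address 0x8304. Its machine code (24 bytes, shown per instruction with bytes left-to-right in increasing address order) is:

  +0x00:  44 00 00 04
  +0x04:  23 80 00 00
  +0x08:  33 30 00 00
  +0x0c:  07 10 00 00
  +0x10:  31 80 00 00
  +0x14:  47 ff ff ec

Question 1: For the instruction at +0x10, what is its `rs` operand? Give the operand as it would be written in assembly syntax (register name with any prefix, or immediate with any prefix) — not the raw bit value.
@+10  big-endian(31 80 00 00) = 0x31800000
  op=0x31800000>>26=0xc ⇒ shr (RR)
  rd@[25:23]=0x3 ⇒ dx
  rs@[22:20]=0x0 ⇒ ax

ax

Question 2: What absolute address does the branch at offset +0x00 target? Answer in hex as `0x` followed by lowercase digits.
off 0x00: read 44 00 00 04 as big → 0x44000004
  top 6b → 0x11 → call [J]
  imm: (w>>0)&0x3ffffff=0x4 → $4
  target = base 0x8304 + off 0x00 + 4 + imm 4 = 0x830c

0x830c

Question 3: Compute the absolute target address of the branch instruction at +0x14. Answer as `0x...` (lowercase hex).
off 0x14: read 47 ff ff ec as big → 0x47ffffec
  top 6b → 0x11 → call [J]
  imm: (w>>0)&0x3ffffff=0x3ffffec (s26→-20) → $-20
  target = base 0x8304 + off 0x14 + 4 + imm -20 = 0x8308

0x8308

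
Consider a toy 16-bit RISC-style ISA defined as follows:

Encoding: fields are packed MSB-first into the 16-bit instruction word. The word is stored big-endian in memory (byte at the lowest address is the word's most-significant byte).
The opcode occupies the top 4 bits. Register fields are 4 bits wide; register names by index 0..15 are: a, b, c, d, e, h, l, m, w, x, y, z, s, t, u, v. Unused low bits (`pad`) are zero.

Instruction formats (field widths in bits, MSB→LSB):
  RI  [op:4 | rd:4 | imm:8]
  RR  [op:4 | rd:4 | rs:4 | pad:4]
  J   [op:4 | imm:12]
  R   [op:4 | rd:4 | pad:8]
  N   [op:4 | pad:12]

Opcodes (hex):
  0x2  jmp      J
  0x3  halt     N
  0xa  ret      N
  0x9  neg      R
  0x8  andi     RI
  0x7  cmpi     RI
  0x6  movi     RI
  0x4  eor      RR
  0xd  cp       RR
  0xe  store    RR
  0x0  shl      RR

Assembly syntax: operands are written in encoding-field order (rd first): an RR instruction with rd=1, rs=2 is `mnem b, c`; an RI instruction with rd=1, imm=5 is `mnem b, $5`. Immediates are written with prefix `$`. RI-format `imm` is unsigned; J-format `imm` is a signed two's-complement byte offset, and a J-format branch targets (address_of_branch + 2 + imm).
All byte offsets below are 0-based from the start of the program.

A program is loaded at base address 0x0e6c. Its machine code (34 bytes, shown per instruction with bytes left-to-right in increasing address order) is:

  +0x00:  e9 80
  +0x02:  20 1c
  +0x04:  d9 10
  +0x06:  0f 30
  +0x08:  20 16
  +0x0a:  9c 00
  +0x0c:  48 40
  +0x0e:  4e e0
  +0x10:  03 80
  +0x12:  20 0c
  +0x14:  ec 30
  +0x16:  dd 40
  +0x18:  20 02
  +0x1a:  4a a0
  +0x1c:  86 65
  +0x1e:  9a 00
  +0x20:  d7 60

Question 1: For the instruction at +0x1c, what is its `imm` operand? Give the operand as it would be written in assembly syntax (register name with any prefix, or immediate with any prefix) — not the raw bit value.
$101

off 0x1c: read 86 65 as big → 0x8665
  opcode bits[15:12]=0x8: andi/RI
  rd@[11:8]=0x6 ⇒ l
  imm@[7:0]=0x65 ⇒ $101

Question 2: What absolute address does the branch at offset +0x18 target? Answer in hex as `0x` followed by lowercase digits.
[18] 20 02 → 0x2002
  opcode bits[15:12]=0x2: jmp/J
  imm: (w>>0)&0xfff=0x2 → $2
  target = base 0x0e6c + off 0x18 + 2 + imm 2 = 0x0e88

0x0e88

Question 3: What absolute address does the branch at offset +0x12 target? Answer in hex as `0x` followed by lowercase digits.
+0x12: 20 0c ⇒ word 0x200c (big)
  op=0x200c>>12=0x2 ⇒ jmp (J)
  imm: (w>>0)&0xfff=0xc → $12
  target = base 0x0e6c + off 0x12 + 2 + imm 12 = 0x0e8c

0x0e8c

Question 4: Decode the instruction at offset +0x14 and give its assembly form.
[14] ec 30 → 0xec30
  opcode bits[15:12]=0xe: store/RR
  [11:8] rd=12 = s
  [7:4] rs=3 = d

store s, d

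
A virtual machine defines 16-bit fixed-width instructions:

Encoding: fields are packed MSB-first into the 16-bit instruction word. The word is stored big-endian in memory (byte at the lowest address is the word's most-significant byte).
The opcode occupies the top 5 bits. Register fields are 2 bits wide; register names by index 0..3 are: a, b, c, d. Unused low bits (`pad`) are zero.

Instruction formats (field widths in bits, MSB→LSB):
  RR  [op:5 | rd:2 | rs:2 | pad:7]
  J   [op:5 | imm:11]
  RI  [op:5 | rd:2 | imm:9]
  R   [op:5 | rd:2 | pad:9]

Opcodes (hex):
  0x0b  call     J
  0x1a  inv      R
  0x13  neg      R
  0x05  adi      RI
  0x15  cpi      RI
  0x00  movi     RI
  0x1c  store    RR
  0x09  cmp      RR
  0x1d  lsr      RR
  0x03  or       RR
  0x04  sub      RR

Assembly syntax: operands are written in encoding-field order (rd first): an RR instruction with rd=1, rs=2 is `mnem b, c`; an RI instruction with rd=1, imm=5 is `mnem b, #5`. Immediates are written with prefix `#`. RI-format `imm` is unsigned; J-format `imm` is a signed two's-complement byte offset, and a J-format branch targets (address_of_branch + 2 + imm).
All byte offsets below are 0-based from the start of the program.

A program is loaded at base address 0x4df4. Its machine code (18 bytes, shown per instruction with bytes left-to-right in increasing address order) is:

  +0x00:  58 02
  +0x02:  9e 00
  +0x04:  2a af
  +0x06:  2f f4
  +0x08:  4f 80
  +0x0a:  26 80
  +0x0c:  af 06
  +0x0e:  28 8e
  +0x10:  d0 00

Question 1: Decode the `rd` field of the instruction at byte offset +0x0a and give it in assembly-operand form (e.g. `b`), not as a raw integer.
d

+0x0a: 26 80 ⇒ word 0x2680 (big)
  top 5b → 0x4 → sub [RR]
  [10:9] rd=3 = d
  [8:7] rs=1 = b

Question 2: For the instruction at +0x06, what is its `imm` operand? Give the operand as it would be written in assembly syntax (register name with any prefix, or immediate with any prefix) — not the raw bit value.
@+06  big-endian(2f f4) = 0x2ff4
  top 5b → 0x5 → adi [RI]
  rd@[10:9]=0x3 ⇒ d
  imm@[8:0]=0x1f4 ⇒ #500

#500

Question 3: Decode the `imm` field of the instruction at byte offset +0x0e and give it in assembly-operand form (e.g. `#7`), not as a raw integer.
off 0x0e: read 28 8e as big → 0x288e
  op=0x288e>>11=0x5 ⇒ adi (RI)
  [10:9] rd=0 = a
  [8:0] imm=142 = #142

#142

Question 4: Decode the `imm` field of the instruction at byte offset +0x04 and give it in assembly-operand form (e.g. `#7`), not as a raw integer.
[04] 2a af → 0x2aaf
  op=0x2aaf>>11=0x5 ⇒ adi (RI)
  rd@[10:9]=0x1 ⇒ b
  imm@[8:0]=0xaf ⇒ #175

#175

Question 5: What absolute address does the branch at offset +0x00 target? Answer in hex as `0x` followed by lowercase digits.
off 0x00: read 58 02 as big → 0x5802
  op=0x5802>>11=0xb ⇒ call (J)
  imm: (w>>0)&0x7ff=0x2 → #2
  target = base 0x4df4 + off 0x00 + 2 + imm 2 = 0x4df8

0x4df8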